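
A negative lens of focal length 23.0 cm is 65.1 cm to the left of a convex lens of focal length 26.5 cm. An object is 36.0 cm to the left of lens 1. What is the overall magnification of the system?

f₁ = −23.0 cm (diverging).
Lens 1: 1/d_i1 = 1/(-23.0) − 1/(36.0) = -0.07126, so d_i1 = -14.03 cm; m₁ = −d_i1/d_o1 = +0.3897.
d_o2 = 65.1 − (-14.03) = 79.13 cm.
Lens 2: 1/d_i2 = 1/(26.5) − 1/(79.13) = 0.02510, so d_i2 = 39.84 cm; m₂ = −d_i2/d_o2 = -0.5035.
m = m₁·m₂ = (+0.3897)(-0.5035) = -0.196.

m = -0.196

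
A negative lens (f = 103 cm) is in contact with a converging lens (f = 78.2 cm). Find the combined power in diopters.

P = +0.308 D

P₁ = 1/f₁ = 1/(-1.03 m) = -0.9709 D; P₂ = 1/f₂ = 1/(0.782 m) = +1.279 D.
For thin lenses in contact, P = P₁ + P₂ = (-0.9709) + (+1.279) = +0.308 D.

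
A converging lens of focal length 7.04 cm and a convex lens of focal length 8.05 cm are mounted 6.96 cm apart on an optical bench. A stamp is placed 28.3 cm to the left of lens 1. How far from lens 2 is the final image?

Lens 1: 1/d_i1 = 1/f₁ − 1/d_o1 = 1/(7.04) − 1/(28.3) = 0.1067, so d_i1 = 9.371 cm.
The intermediate image is 9.371 cm to the right of lens 1, which lies 2.411 cm to the right of lens 2 — a virtual object — so d_o2 = −2.411 cm.
Lens 2: 1/d_i2 = 1/f₂ − 1/d_o2 = 1/(8.05) − 1/(-2.411) = 0.5390, so d_i2 = 1.86 cm.
The final image is real, 1.86 cm to the right of lens 2 (overall magnification ≈ -0.25).

1.86 cm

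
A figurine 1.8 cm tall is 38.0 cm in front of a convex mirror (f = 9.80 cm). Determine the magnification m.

m = +0.205

For a convex mirror, f = -9.80 cm.
1/d_i = 1/f − 1/d_o = 1/(-9.800) − 1/(38.0) = -0.1284, so d_i = -7.791 cm.
m = −d_i/d_o = −(-7.791)/(38.0) = +0.205.
The image is virtual, upright and reduced, behind the mirror.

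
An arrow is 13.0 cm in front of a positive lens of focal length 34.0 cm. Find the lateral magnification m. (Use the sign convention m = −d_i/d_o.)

m = +1.62

1/d_i = 1/f − 1/d_o = 1/(34.00) − 1/(13.0) = -0.04751, so d_i = -21.05 cm.
m = −d_i/d_o = −(-21.05)/(13.0) = +1.62.
The image is virtual, upright and enlarged, on the same side as the object.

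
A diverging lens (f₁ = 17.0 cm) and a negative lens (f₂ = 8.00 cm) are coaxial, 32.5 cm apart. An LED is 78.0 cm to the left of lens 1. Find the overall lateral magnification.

m = +0.0263

f₁ = −17.0 cm (diverging).
Lens 1: 1/d_i1 = 1/(-17.0) − 1/(78.0) = -0.07164, so d_i1 = -13.96 cm; m₁ = −d_i1/d_o1 = +0.1790.
d_o2 = 32.5 − (-13.96) = 46.46 cm.
f₂ = −8.00 cm (diverging).
Lens 2: 1/d_i2 = 1/(-8.00) − 1/(46.46) = -0.1465, so d_i2 = -6.825 cm; m₂ = −d_i2/d_o2 = +0.1469.
m = m₁·m₂ = (+0.1790)(+0.1469) = +0.0263.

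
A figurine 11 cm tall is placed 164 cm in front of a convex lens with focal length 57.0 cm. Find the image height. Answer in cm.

5.86 cm

1/d_i = 1/f − 1/d_o = 1/(57.00) − 1/(164) = 0.01145, so d_i = 87.36 cm.
m = −d_i/d_o = -0.5327.
|h_i| = |m|·h_o = 0.5327 × 11 = 5.86 cm. The image is real, inverted and reduced, on the far side of the lens.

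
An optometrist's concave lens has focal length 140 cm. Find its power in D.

For a concave lens, f = −140 cm.
f = -140 cm = -1.40 m.
P = 1/f = 1/(-1.40 m) = -0.714 D.

P = -0.714 D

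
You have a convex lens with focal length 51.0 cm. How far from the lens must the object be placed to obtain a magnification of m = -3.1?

m = −d_i/d_o ⇒ d_i = −m·d_o.
1/f = 1/d_o + 1/d_i = 1/d_o − 1/(m·d_o) = (1 − 1/m)/d_o, so d_o = f(1 − 1/m) = (51.00)(1 − 1/(-3.1)) = 67.5 cm.

67.5 cm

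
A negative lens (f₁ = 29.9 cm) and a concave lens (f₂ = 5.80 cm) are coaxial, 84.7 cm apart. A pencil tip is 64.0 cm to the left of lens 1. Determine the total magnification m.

m = +0.0167

f₁ = −29.9 cm (diverging).
Lens 1: 1/d_i1 = 1/(-29.9) − 1/(64.0) = -0.04907, so d_i1 = -20.38 cm; m₁ = −d_i1/d_o1 = +0.3184.
d_o2 = 84.7 − (-20.38) = 105.1 cm.
f₂ = −5.80 cm (diverging).
Lens 2: 1/d_i2 = 1/(-5.80) − 1/(105.1) = -0.1819, so d_i2 = -5.497 cm; m₂ = −d_i2/d_o2 = +0.05230.
m = m₁·m₂ = (+0.3184)(+0.05230) = +0.0167.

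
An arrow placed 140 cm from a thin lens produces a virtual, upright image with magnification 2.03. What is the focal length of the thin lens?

f = 276 cm (converging)

m = −d_i/d_o ⇒ d_i = −m·d_o = −(+2.03)·(140) = -284.2 cm.
1/f = 1/d_o + 1/d_i = 1/(140) + 1/(-284.2) = 0.003624, so f = 276 cm.
Since f is positive, the thin lens is converging.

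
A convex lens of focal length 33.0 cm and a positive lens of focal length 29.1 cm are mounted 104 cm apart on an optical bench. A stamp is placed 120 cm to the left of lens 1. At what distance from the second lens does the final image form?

57.9 cm

Lens 1: 1/d_i1 = 1/f₁ − 1/d_o1 = 1/(33.0) − 1/(120) = 0.02197, so d_i1 = 45.52 cm.
The intermediate image is 45.52 cm to the right of lens 1, which is 104 − (45.52) = 58.48 cm to the left of lens 2, so d_o2 = +58.48 cm.
Lens 2: 1/d_i2 = 1/f₂ − 1/d_o2 = 1/(29.1) − 1/(58.48) = 0.01726, so d_i2 = 57.9 cm.
The final image is real, 57.9 cm to the right of lens 2 (overall magnification ≈ 0.38).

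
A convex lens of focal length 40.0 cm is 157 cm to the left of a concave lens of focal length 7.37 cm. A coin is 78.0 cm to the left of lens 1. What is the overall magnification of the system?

Lens 1: 1/d_i1 = 1/(40.0) − 1/(78.0) = 0.01218, so d_i1 = 82.11 cm; m₁ = −d_i1/d_o1 = -1.053.
d_o2 = 157 − (82.11) = 74.89 cm.
f₂ = −7.37 cm (diverging).
Lens 2: 1/d_i2 = 1/(-7.37) − 1/(74.89) = -0.1490, so d_i2 = -6.710 cm; m₂ = −d_i2/d_o2 = +0.08959.
m = m₁·m₂ = (-1.053)(+0.08959) = -0.0943.

m = -0.0943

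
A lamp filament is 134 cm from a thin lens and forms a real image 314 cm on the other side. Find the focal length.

Real image ⇒ d_i = +314 cm.
1/f = 1/d_o + 1/d_i = 1/(134) + 1/(314) = 0.01065, so f = 93.9 cm.
Since f is positive, the thin lens is converging.

f = 93.9 cm (converging)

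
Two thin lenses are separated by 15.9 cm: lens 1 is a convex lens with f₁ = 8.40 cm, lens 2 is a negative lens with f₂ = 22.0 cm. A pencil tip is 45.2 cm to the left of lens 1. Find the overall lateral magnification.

m = -0.182

Lens 1: 1/d_i1 = 1/(8.40) − 1/(45.2) = 0.09692, so d_i1 = 10.32 cm; m₁ = −d_i1/d_o1 = -0.2283.
d_o2 = 15.9 − (10.32) = 5.580 cm.
f₂ = −22.0 cm (diverging).
Lens 2: 1/d_i2 = 1/(-22.0) − 1/(5.580) = -0.2247, so d_i2 = -4.451 cm; m₂ = −d_i2/d_o2 = +0.7977.
m = m₁·m₂ = (-0.2283)(+0.7977) = -0.182.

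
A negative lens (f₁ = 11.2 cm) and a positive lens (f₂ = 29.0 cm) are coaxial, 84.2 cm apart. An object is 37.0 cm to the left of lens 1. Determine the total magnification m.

f₁ = −11.2 cm (diverging).
Lens 1: 1/d_i1 = 1/(-11.2) − 1/(37.0) = -0.1163, so d_i1 = -8.598 cm; m₁ = −d_i1/d_o1 = +0.2324.
d_o2 = 84.2 − (-8.598) = 92.80 cm.
Lens 2: 1/d_i2 = 1/(29.0) − 1/(92.80) = 0.02371, so d_i2 = 42.18 cm; m₂ = −d_i2/d_o2 = -0.4545.
m = m₁·m₂ = (+0.2324)(-0.4545) = -0.106.

m = -0.106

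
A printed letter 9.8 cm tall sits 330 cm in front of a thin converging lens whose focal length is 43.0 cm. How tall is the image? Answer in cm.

1.47 cm

1/d_i = 1/f − 1/d_o = 1/(43.00) − 1/(330) = 0.02023, so d_i = 49.44 cm.
m = −d_i/d_o = -0.1498.
|h_i| = |m|·h_o = 0.1498 × 9.8 = 1.47 cm. The image is real, inverted and reduced, on the far side of the lens.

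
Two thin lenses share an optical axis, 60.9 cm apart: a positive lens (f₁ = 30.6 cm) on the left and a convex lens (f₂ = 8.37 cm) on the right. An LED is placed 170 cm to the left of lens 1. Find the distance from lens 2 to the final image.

13.0 cm

Lens 1: 1/d_i1 = 1/f₁ − 1/d_o1 = 1/(30.6) − 1/(170) = 0.02680, so d_i1 = 37.32 cm.
The intermediate image is 37.32 cm to the right of lens 1, which is 60.9 − (37.32) = 23.58 cm to the left of lens 2, so d_o2 = +23.58 cm.
Lens 2: 1/d_i2 = 1/f₂ − 1/d_o2 = 1/(8.37) − 1/(23.58) = 0.07707, so d_i2 = 13.0 cm.
The final image is real, 13.0 cm to the right of lens 2 (overall magnification ≈ 0.12).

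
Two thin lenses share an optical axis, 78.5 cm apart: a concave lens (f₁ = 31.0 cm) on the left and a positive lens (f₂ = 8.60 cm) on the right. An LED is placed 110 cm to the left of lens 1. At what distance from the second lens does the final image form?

Lens 1 is diverging, so f₁ = −31.0 cm.
Lens 1: 1/d_i1 = 1/f₁ − 1/d_o1 = 1/(-31.0) − 1/(110) = -0.04135, so d_i1 = -24.18 cm.
The intermediate image is 24.18 cm to the left of lens 1 (virtual), which is 78.5 − (-24.18) = 102.7 cm to the left of lens 2, so d_o2 = +102.7 cm.
Lens 2: 1/d_i2 = 1/f₂ − 1/d_o2 = 1/(8.60) − 1/(102.7) = 0.1065, so d_i2 = 9.39 cm.
The final image is real, 9.39 cm to the right of lens 2 (overall magnification ≈ -0.020).

9.39 cm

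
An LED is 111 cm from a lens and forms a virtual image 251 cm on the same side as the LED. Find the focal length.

Virtual image ⇒ d_i = −251 cm.
1/f = 1/d_o + 1/d_i = 1/(111) + 1/(-251) = 0.005025, so f = 199 cm.
Since f is positive, the lens is converging.

f = 199 cm (converging)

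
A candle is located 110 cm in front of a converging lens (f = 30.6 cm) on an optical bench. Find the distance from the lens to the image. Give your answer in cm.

Lens equation: 1/s_i = 1/f − 1/s_o = 1/(30.60) − 1/(110) = 0.03268 − 0.009091 = 0.02359, so s_i = 42.4 cm.
The image is real, inverted and reduced, on the far side of the lens.

42.4 cm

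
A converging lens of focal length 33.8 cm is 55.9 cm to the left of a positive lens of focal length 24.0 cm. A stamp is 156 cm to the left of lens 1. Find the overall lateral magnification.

m = -0.590

Lens 1: 1/d_i1 = 1/(33.8) − 1/(156) = 0.02318, so d_i1 = 43.15 cm; m₁ = −d_i1/d_o1 = -0.2766.
d_o2 = 55.9 − (43.15) = 12.75 cm.
Lens 2: 1/d_i2 = 1/(24.0) − 1/(12.75) = -0.03676, so d_i2 = -27.20 cm; m₂ = −d_i2/d_o2 = +2.133.
m = m₁·m₂ = (-0.2766)(+2.133) = -0.590.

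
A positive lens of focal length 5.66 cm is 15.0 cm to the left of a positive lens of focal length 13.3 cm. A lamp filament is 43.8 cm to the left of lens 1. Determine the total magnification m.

Lens 1: 1/d_i1 = 1/(5.66) − 1/(43.8) = 0.1538, so d_i1 = 6.500 cm; m₁ = −d_i1/d_o1 = -0.1484.
d_o2 = 15.0 − (6.500) = 8.500 cm.
Lens 2: 1/d_i2 = 1/(13.3) − 1/(8.500) = -0.04246, so d_i2 = -23.55 cm; m₂ = −d_i2/d_o2 = +2.771.
m = m₁·m₂ = (-0.1484)(+2.771) = -0.411.

m = -0.411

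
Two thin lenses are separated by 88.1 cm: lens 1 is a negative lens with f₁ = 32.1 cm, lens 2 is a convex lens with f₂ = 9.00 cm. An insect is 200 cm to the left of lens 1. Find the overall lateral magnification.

f₁ = −32.1 cm (diverging).
Lens 1: 1/d_i1 = 1/(-32.1) − 1/(200) = -0.03615, so d_i1 = -27.66 cm; m₁ = −d_i1/d_o1 = +0.1383.
d_o2 = 88.1 − (-27.66) = 115.8 cm.
Lens 2: 1/d_i2 = 1/(9.00) − 1/(115.8) = 0.1025, so d_i2 = 9.758 cm; m₂ = −d_i2/d_o2 = -0.08427.
m = m₁·m₂ = (+0.1383)(-0.08427) = -0.0117.

m = -0.0117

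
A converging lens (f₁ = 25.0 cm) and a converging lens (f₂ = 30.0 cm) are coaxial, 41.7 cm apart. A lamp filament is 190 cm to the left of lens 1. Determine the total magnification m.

m = -0.266

Lens 1: 1/d_i1 = 1/(25.0) − 1/(190) = 0.03474, so d_i1 = 28.79 cm; m₁ = −d_i1/d_o1 = -0.1515.
d_o2 = 41.7 − (28.79) = 12.91 cm.
Lens 2: 1/d_i2 = 1/(30.0) − 1/(12.91) = -0.04413, so d_i2 = -22.66 cm; m₂ = −d_i2/d_o2 = +1.755.
m = m₁·m₂ = (-0.1515)(+1.755) = -0.266.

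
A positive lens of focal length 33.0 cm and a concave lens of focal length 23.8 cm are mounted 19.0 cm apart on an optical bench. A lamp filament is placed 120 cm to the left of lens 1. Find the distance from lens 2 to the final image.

Lens 1: 1/d_i1 = 1/f₁ − 1/d_o1 = 1/(33.0) − 1/(120) = 0.02197, so d_i1 = 45.52 cm.
The intermediate image is 45.52 cm to the right of lens 1, which lies 26.52 cm to the right of lens 2 — a virtual object — so d_o2 = −26.52 cm.
Lens 2 is diverging, so f₂ = −23.8 cm.
Lens 2: 1/d_i2 = 1/f₂ − 1/d_o2 = 1/(-23.8) − 1/(-26.52) = -0.004309, so d_i2 = -232 cm.
The final image is virtual, 232 cm to the left of lens 2 (overall magnification ≈ 3.3).

232 cm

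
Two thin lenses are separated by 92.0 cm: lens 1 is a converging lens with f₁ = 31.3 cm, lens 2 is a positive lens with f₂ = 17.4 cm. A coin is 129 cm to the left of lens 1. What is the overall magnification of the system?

m = +0.168

Lens 1: 1/d_i1 = 1/(31.3) − 1/(129) = 0.02420, so d_i1 = 41.33 cm; m₁ = −d_i1/d_o1 = -0.3204.
d_o2 = 92.0 − (41.33) = 50.67 cm.
Lens 2: 1/d_i2 = 1/(17.4) − 1/(50.67) = 0.03774, so d_i2 = 26.50 cm; m₂ = −d_i2/d_o2 = -0.5230.
m = m₁·m₂ = (-0.3204)(-0.5230) = +0.168.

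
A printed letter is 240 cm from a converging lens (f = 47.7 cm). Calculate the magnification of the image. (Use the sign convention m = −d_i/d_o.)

m = -0.248

1/d_i = 1/f − 1/d_o = 1/(47.70) − 1/(240) = 0.01680, so d_i = 59.53 cm.
m = −d_i/d_o = −(59.53)/(240) = -0.248.
The image is real, inverted and reduced, on the far side of the lens.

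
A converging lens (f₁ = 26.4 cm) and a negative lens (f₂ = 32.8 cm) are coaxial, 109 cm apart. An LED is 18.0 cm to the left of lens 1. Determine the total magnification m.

m = +0.520

Lens 1: 1/d_i1 = 1/(26.4) − 1/(18.0) = -0.01768, so d_i1 = -56.57 cm; m₁ = −d_i1/d_o1 = +3.143.
d_o2 = 109 − (-56.57) = 165.6 cm.
f₂ = −32.8 cm (diverging).
Lens 2: 1/d_i2 = 1/(-32.8) − 1/(165.6) = -0.03653, so d_i2 = -27.38 cm; m₂ = −d_i2/d_o2 = +0.1653.
m = m₁·m₂ = (+3.143)(+0.1653) = +0.520.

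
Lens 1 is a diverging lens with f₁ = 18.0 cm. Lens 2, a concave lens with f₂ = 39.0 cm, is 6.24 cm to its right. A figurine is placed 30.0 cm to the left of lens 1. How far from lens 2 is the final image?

12.1 cm

Lens 1 is diverging, so f₁ = −18.0 cm.
Lens 1: 1/d_i1 = 1/f₁ − 1/d_o1 = 1/(-18.0) − 1/(30.0) = -0.08889, so d_i1 = -11.25 cm.
The intermediate image is 11.25 cm to the left of lens 1 (virtual), which is 6.24 − (-11.25) = 17.49 cm to the left of lens 2, so d_o2 = +17.49 cm.
Lens 2 is diverging, so f₂ = −39.0 cm.
Lens 2: 1/d_i2 = 1/f₂ − 1/d_o2 = 1/(-39.0) − 1/(17.49) = -0.08282, so d_i2 = -12.1 cm.
The final image is virtual, 12.1 cm to the left of lens 2 (overall magnification ≈ 0.26).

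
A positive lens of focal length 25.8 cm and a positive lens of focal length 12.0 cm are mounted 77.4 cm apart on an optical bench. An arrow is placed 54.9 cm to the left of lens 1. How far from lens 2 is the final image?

Lens 1: 1/d_i1 = 1/f₁ − 1/d_o1 = 1/(25.8) − 1/(54.9) = 0.02054, so d_i1 = 48.67 cm.
The intermediate image is 48.67 cm to the right of lens 1, which is 77.4 − (48.67) = 28.73 cm to the left of lens 2, so d_o2 = +28.73 cm.
Lens 2: 1/d_i2 = 1/f₂ − 1/d_o2 = 1/(12.0) − 1/(28.73) = 0.04853, so d_i2 = 20.6 cm.
The final image is real, 20.6 cm to the right of lens 2 (overall magnification ≈ 0.64).

20.6 cm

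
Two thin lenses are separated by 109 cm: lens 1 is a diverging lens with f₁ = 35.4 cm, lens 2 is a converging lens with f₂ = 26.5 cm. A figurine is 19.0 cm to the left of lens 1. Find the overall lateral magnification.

f₁ = −35.4 cm (diverging).
Lens 1: 1/d_i1 = 1/(-35.4) − 1/(19.0) = -0.08088, so d_i1 = -12.36 cm; m₁ = −d_i1/d_o1 = +0.6505.
d_o2 = 109 − (-12.36) = 121.4 cm.
Lens 2: 1/d_i2 = 1/(26.5) − 1/(121.4) = 0.02950, so d_i2 = 33.90 cm; m₂ = −d_i2/d_o2 = -0.2792.
m = m₁·m₂ = (+0.6505)(-0.2792) = -0.182.

m = -0.182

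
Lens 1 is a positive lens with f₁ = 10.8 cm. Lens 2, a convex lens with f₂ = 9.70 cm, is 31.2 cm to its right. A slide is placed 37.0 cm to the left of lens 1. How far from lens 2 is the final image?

24.8 cm

Lens 1: 1/d_i1 = 1/f₁ − 1/d_o1 = 1/(10.8) − 1/(37.0) = 0.06557, so d_i1 = 15.25 cm.
The intermediate image is 15.25 cm to the right of lens 1, which is 31.2 − (15.25) = 15.95 cm to the left of lens 2, so d_o2 = +15.95 cm.
Lens 2: 1/d_i2 = 1/f₂ − 1/d_o2 = 1/(9.70) − 1/(15.95) = 0.04040, so d_i2 = 24.8 cm.
The final image is real, 24.8 cm to the right of lens 2 (overall magnification ≈ 0.64).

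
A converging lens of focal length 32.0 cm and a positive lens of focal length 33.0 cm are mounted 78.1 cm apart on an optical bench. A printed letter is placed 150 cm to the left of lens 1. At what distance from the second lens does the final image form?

279 cm

Lens 1: 1/d_i1 = 1/f₁ − 1/d_o1 = 1/(32.0) − 1/(150) = 0.02458, so d_i1 = 40.68 cm.
The intermediate image is 40.68 cm to the right of lens 1, which is 78.1 − (40.68) = 37.42 cm to the left of lens 2, so d_o2 = +37.42 cm.
Lens 2: 1/d_i2 = 1/f₂ − 1/d_o2 = 1/(33.0) − 1/(37.42) = 0.003579, so d_i2 = 279 cm.
The final image is real, 279 cm to the right of lens 2 (overall magnification ≈ 2.0).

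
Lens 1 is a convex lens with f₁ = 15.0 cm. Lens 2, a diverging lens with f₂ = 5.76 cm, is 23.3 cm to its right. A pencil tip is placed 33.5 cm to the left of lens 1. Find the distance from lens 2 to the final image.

Lens 1: 1/d_i1 = 1/f₁ − 1/d_o1 = 1/(15.0) − 1/(33.5) = 0.03682, so d_i1 = 27.16 cm.
The intermediate image is 27.16 cm to the right of lens 1, which lies 3.860 cm to the right of lens 2 — a virtual object — so d_o2 = −3.860 cm.
Lens 2 is diverging, so f₂ = −5.76 cm.
Lens 2: 1/d_i2 = 1/f₂ − 1/d_o2 = 1/(-5.76) − 1/(-3.860) = 0.08546, so d_i2 = 11.7 cm.
The final image is real, 11.7 cm to the right of lens 2 (overall magnification ≈ -2.5).

11.7 cm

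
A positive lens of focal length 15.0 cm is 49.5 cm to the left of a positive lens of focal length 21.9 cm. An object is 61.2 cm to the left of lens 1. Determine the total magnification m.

Lens 1: 1/d_i1 = 1/(15.0) − 1/(61.2) = 0.05033, so d_i1 = 19.87 cm; m₁ = −d_i1/d_o1 = -0.3247.
d_o2 = 49.5 − (19.87) = 29.63 cm.
Lens 2: 1/d_i2 = 1/(21.9) − 1/(29.63) = 0.01191, so d_i2 = 83.95 cm; m₂ = −d_i2/d_o2 = -2.833.
m = m₁·m₂ = (-0.3247)(-2.833) = +0.920.

m = +0.920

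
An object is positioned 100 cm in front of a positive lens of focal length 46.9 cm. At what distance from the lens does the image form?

88.3 cm

Lens equation: 1/v = 1/f − 1/u = 1/(46.90) − 1/(100) = 0.02132 − 0.01000 = 0.01132, so v = 88.3 cm.
The image is real, inverted and reduced, on the far side of the lens.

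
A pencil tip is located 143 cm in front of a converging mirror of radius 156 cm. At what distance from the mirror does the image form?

172 cm

f = R/2 = 156/2 = 78.00 cm.
Mirror equation: 1/s_i = 1/f − 1/s_o = 1/(78.00) − 1/(143) = 0.01282 − 0.006993 = 0.005828, so s_i = 172 cm.
The image is real, inverted and enlarged, in front of the mirror.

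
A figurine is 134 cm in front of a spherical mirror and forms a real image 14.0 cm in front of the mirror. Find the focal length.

Real image ⇒ d_i = +14.0 cm.
1/f = 1/d_o + 1/d_i = 1/(134) + 1/(14.0) = 0.07889, so f = 12.7 cm.
Since f is positive, the spherical mirror is concave.

f = 12.7 cm (concave)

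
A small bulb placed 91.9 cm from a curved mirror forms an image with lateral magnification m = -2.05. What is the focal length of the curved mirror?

f = 61.8 cm (concave)

m = −d_i/d_o ⇒ d_i = −m·d_o = −(-2.05)·(91.9) = 188.4 cm.
1/f = 1/d_o + 1/d_i = 1/(91.9) + 1/(188.4) = 0.01619, so f = 61.8 cm.
Since f is positive, the curved mirror is concave.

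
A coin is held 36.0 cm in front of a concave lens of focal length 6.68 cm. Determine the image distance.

For a concave lens, f = -6.68 cm.
Lens equation: 1/v = 1/f − 1/u = 1/(-6.680) − 1/(36.0) = -0.1497 − 0.02778 = -0.1775, so v = -5.63 cm.
The image is virtual, upright and reduced, on the same side as the object.

5.63 cm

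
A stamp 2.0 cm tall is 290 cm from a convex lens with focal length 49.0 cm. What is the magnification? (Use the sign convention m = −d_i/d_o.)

m = -0.203

1/d_i = 1/f − 1/d_o = 1/(49.00) − 1/(290) = 0.01696, so d_i = 58.96 cm.
m = −d_i/d_o = −(58.96)/(290) = -0.203.
The image is real, inverted and reduced, on the far side of the lens.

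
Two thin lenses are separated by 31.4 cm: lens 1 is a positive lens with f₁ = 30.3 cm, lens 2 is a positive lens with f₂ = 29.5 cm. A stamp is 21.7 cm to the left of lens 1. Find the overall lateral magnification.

m = -1.33

Lens 1: 1/d_i1 = 1/(30.3) − 1/(21.7) = -0.01308, so d_i1 = -76.45 cm; m₁ = −d_i1/d_o1 = +3.523.
d_o2 = 31.4 − (-76.45) = 107.8 cm.
Lens 2: 1/d_i2 = 1/(29.5) − 1/(107.8) = 0.02462, so d_i2 = 40.61 cm; m₂ = −d_i2/d_o2 = -0.3768.
m = m₁·m₂ = (+3.523)(-0.3768) = -1.33.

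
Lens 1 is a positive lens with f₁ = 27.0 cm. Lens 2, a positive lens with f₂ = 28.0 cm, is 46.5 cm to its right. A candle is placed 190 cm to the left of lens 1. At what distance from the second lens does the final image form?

32.4 cm

Lens 1: 1/d_i1 = 1/f₁ − 1/d_o1 = 1/(27.0) − 1/(190) = 0.03177, so d_i1 = 31.47 cm.
The intermediate image is 31.47 cm to the right of lens 1, which is 46.5 − (31.47) = 15.03 cm to the left of lens 2, so d_o2 = +15.03 cm.
Lens 2: 1/d_i2 = 1/f₂ − 1/d_o2 = 1/(28.0) − 1/(15.03) = -0.03082, so d_i2 = -32.4 cm.
The final image is virtual, 32.4 cm to the left of lens 2 (overall magnification ≈ -0.36).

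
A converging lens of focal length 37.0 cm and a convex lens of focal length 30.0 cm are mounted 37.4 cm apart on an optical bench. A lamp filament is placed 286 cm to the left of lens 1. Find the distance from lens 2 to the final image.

4.36 cm

Lens 1: 1/d_i1 = 1/f₁ − 1/d_o1 = 1/(37.0) − 1/(286) = 0.02353, so d_i1 = 42.50 cm.
The intermediate image is 42.50 cm to the right of lens 1, which lies 5.100 cm to the right of lens 2 — a virtual object — so d_o2 = −5.100 cm.
Lens 2: 1/d_i2 = 1/f₂ − 1/d_o2 = 1/(30.0) − 1/(-5.100) = 0.2294, so d_i2 = 4.36 cm.
The final image is real, 4.36 cm to the right of lens 2 (overall magnification ≈ -0.13).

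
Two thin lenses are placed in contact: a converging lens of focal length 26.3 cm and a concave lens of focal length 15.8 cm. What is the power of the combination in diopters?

P₁ = 1/f₁ = 1/(0.263 m) = +3.802 D; P₂ = 1/f₂ = 1/(-0.158 m) = -6.329 D.
For thin lenses in contact, P = P₁ + P₂ = (+3.802) + (-6.329) = -2.53 D.

P = -2.53 D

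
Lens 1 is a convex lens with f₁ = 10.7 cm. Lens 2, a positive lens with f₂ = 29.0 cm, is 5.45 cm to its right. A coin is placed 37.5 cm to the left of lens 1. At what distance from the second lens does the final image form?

Lens 1: 1/d_i1 = 1/f₁ − 1/d_o1 = 1/(10.7) − 1/(37.5) = 0.06679, so d_i1 = 14.97 cm.
The intermediate image is 14.97 cm to the right of lens 1, which lies 9.520 cm to the right of lens 2 — a virtual object — so d_o2 = −9.520 cm.
Lens 2: 1/d_i2 = 1/f₂ − 1/d_o2 = 1/(29.0) − 1/(-9.520) = 0.1395, so d_i2 = 7.17 cm.
The final image is real, 7.17 cm to the right of lens 2 (overall magnification ≈ -0.30).

7.17 cm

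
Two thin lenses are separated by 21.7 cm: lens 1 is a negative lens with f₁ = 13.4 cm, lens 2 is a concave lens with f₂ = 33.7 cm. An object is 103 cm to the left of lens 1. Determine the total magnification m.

m = +0.0577

f₁ = −13.4 cm (diverging).
Lens 1: 1/d_i1 = 1/(-13.4) − 1/(103) = -0.08434, so d_i1 = -11.86 cm; m₁ = −d_i1/d_o1 = +0.1151.
d_o2 = 21.7 − (-11.86) = 33.56 cm.
f₂ = −33.7 cm (diverging).
Lens 2: 1/d_i2 = 1/(-33.7) − 1/(33.56) = -0.05947, so d_i2 = -16.81 cm; m₂ = −d_i2/d_o2 = +0.5010.
m = m₁·m₂ = (+0.1151)(+0.5010) = +0.0577.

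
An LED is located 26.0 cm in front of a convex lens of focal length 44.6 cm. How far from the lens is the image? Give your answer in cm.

62.3 cm

Thin-lens equation: 1/v = 1/f − 1/u = 1/(44.60) − 1/(26.0) = 0.02242 − 0.03846 = -0.01604, so v = -62.3 cm.
The image is virtual, upright and enlarged, on the same side as the object.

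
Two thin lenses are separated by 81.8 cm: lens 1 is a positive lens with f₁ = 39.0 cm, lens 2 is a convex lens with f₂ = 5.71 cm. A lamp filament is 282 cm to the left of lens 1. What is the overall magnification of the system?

Lens 1: 1/d_i1 = 1/(39.0) − 1/(282) = 0.02209, so d_i1 = 45.26 cm; m₁ = −d_i1/d_o1 = -0.1605.
d_o2 = 81.8 − (45.26) = 36.54 cm.
Lens 2: 1/d_i2 = 1/(5.71) − 1/(36.54) = 0.1478, so d_i2 = 6.768 cm; m₂ = −d_i2/d_o2 = -0.1852.
m = m₁·m₂ = (-0.1605)(-0.1852) = +0.0297.

m = +0.0297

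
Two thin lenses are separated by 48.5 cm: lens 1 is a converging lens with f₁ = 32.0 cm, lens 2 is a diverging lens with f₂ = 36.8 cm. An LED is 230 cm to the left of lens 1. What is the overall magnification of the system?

m = -0.124

Lens 1: 1/d_i1 = 1/(32.0) − 1/(230) = 0.02690, so d_i1 = 37.17 cm; m₁ = −d_i1/d_o1 = -0.1616.
d_o2 = 48.5 − (37.17) = 11.33 cm.
f₂ = −36.8 cm (diverging).
Lens 2: 1/d_i2 = 1/(-36.8) − 1/(11.33) = -0.1154, so d_i2 = -8.663 cm; m₂ = −d_i2/d_o2 = +0.7646.
m = m₁·m₂ = (-0.1616)(+0.7646) = -0.124.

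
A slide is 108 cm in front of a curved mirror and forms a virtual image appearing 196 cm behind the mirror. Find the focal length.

Virtual image ⇒ d_i = −196 cm.
1/f = 1/d_o + 1/d_i = 1/(108) + 1/(-196) = 0.004157, so f = 241 cm.
Since f is positive, the curved mirror is concave.

f = 241 cm (concave)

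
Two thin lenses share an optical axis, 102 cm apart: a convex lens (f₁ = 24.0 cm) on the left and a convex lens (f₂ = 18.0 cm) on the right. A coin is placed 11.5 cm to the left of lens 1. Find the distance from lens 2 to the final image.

Lens 1: 1/d_i1 = 1/f₁ − 1/d_o1 = 1/(24.0) − 1/(11.5) = -0.04529, so d_i1 = -22.08 cm.
The intermediate image is 22.08 cm to the left of lens 1 (virtual), which is 102 − (-22.08) = 124.1 cm to the left of lens 2, so d_o2 = +124.1 cm.
Lens 2: 1/d_i2 = 1/f₂ − 1/d_o2 = 1/(18.0) − 1/(124.1) = 0.04750, so d_i2 = 21.1 cm.
The final image is real, 21.1 cm to the right of lens 2 (overall magnification ≈ -0.33).

21.1 cm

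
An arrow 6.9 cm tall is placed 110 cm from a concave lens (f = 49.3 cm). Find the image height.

For a concave lens, f = -49.3 cm.
1/d_i = 1/f − 1/d_o = 1/(-49.30) − 1/(110) = -0.02937, so d_i = -34.04 cm.
m = −d_i/d_o = +0.3095.
|h_i| = |m|·h_o = 0.3095 × 6.9 = 2.14 cm. The image is virtual, upright and reduced, on the same side as the object.

2.14 cm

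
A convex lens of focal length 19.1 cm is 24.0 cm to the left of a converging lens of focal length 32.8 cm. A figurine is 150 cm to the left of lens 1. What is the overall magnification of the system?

m = -0.156

Lens 1: 1/d_i1 = 1/(19.1) − 1/(150) = 0.04569, so d_i1 = 21.89 cm; m₁ = −d_i1/d_o1 = -0.1459.
d_o2 = 24.0 − (21.89) = 2.110 cm.
Lens 2: 1/d_i2 = 1/(32.8) − 1/(2.110) = -0.4434, so d_i2 = -2.255 cm; m₂ = −d_i2/d_o2 = +1.069.
m = m₁·m₂ = (-0.1459)(+1.069) = -0.156.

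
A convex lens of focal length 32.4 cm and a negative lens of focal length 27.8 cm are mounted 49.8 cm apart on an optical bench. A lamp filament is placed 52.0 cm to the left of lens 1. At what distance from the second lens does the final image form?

Lens 1: 1/d_i1 = 1/f₁ − 1/d_o1 = 1/(32.4) − 1/(52.0) = 0.01163, so d_i1 = 85.96 cm.
The intermediate image is 85.96 cm to the right of lens 1, which lies 36.16 cm to the right of lens 2 — a virtual object — so d_o2 = −36.16 cm.
Lens 2 is diverging, so f₂ = −27.8 cm.
Lens 2: 1/d_i2 = 1/f₂ − 1/d_o2 = 1/(-27.8) − 1/(-36.16) = -0.008316, so d_i2 = -120 cm.
The final image is virtual, 120 cm to the left of lens 2 (overall magnification ≈ 5.5).

120 cm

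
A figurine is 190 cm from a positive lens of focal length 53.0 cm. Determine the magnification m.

1/d_i = 1/f − 1/d_o = 1/(53.00) − 1/(190) = 0.01360, so d_i = 73.50 cm.
m = −d_i/d_o = −(73.50)/(190) = -0.387.
The image is real, inverted and reduced, on the far side of the lens.

m = -0.387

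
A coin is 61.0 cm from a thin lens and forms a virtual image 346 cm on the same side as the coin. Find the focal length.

Virtual image ⇒ d_i = −346 cm.
1/f = 1/d_o + 1/d_i = 1/(61.0) + 1/(-346) = 0.01350, so f = 74.1 cm.
Since f is positive, the thin lens is converging.

f = 74.1 cm (converging)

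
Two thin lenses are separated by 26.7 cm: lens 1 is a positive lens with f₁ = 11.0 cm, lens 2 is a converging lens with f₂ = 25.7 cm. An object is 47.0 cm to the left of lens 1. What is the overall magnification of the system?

m = -0.588

Lens 1: 1/d_i1 = 1/(11.0) − 1/(47.0) = 0.06963, so d_i1 = 14.36 cm; m₁ = −d_i1/d_o1 = -0.3055.
d_o2 = 26.7 − (14.36) = 12.34 cm.
Lens 2: 1/d_i2 = 1/(25.7) − 1/(12.34) = -0.04213, so d_i2 = -23.74 cm; m₂ = −d_i2/d_o2 = +1.924.
m = m₁·m₂ = (-0.3055)(+1.924) = -0.588.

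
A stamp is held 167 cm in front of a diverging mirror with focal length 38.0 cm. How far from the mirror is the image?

31.0 cm

For a diverging mirror, f = -38.0 cm.
Mirror equation: 1/d_i = 1/f − 1/d_o = 1/(-38.00) − 1/(167) = -0.02632 − 0.005988 = -0.03230, so d_i = -31.0 cm.
The image is virtual, upright and reduced, behind the mirror.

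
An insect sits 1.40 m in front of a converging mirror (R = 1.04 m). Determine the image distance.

f = R/2 = 1.04/2 = 0.5200 m.
Mirror equation: 1/d_i = 1/f − 1/d_o = 1/(0.5200) − 1/(1.40) = 1.923 − 0.7143 = 1.209, so d_i = 0.827 m.
The image is real, inverted and reduced, in front of the mirror.

0.827 m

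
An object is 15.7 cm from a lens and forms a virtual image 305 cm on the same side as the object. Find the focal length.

Virtual image ⇒ d_i = −305 cm.
1/f = 1/d_o + 1/d_i = 1/(15.7) + 1/(-305) = 0.06042, so f = 16.6 cm.
Since f is positive, the lens is converging.

f = 16.6 cm (converging)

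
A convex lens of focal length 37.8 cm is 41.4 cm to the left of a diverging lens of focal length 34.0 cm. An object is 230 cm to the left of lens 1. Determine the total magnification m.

Lens 1: 1/d_i1 = 1/(37.8) − 1/(230) = 0.02211, so d_i1 = 45.23 cm; m₁ = −d_i1/d_o1 = -0.1967.
d_o2 = 41.4 − (45.23) = -3.830 cm (virtual object).
f₂ = −34.0 cm (diverging).
Lens 2: 1/d_i2 = 1/(-34.0) − 1/(-3.830) = 0.2317, so d_i2 = 4.316 cm; m₂ = −d_i2/d_o2 = +1.127.
m = m₁·m₂ = (-0.1967)(+1.127) = -0.222.

m = -0.222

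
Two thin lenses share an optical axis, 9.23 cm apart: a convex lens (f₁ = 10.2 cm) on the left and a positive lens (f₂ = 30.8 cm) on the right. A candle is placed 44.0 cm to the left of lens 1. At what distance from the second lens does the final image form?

3.58 cm

Lens 1: 1/d_i1 = 1/f₁ − 1/d_o1 = 1/(10.2) − 1/(44.0) = 0.07531, so d_i1 = 13.28 cm.
The intermediate image is 13.28 cm to the right of lens 1, which lies 4.050 cm to the right of lens 2 — a virtual object — so d_o2 = −4.050 cm.
Lens 2: 1/d_i2 = 1/f₂ − 1/d_o2 = 1/(30.8) − 1/(-4.050) = 0.2794, so d_i2 = 3.58 cm.
The final image is real, 3.58 cm to the right of lens 2 (overall magnification ≈ -0.27).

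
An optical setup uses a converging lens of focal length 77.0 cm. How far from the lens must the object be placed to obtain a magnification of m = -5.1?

92.1 cm

m = −d_i/d_o ⇒ d_i = −m·d_o.
1/f = 1/d_o + 1/d_i = 1/d_o − 1/(m·d_o) = (1 − 1/m)/d_o, so d_o = f(1 − 1/m) = (77.00)(1 − 1/(-5.1)) = 92.1 cm.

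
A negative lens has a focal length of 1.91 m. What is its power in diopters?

P = -0.524 D

For a negative lens, f = −1.91 m.
P = 1/f = 1/(-1.91 m) = -0.524 D.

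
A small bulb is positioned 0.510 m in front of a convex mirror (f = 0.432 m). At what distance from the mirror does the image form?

0.234 m

For a convex mirror, f = -0.432 m.
Mirror equation: 1/v = 1/f − 1/u = 1/(-0.4320) − 1/(0.510) = -2.315 − 1.961 = -4.276, so v = -0.234 m.
The image is virtual, upright and reduced, behind the mirror.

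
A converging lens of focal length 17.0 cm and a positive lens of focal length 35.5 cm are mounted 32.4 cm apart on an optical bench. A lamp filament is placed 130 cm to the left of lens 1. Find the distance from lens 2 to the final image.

Lens 1: 1/d_i1 = 1/f₁ − 1/d_o1 = 1/(17.0) − 1/(130) = 0.05113, so d_i1 = 19.56 cm.
The intermediate image is 19.56 cm to the right of lens 1, which is 32.4 − (19.56) = 12.84 cm to the left of lens 2, so d_o2 = +12.84 cm.
Lens 2: 1/d_i2 = 1/f₂ − 1/d_o2 = 1/(35.5) − 1/(12.84) = -0.04971, so d_i2 = -20.1 cm.
The final image is virtual, 20.1 cm to the left of lens 2 (overall magnification ≈ -0.24).

20.1 cm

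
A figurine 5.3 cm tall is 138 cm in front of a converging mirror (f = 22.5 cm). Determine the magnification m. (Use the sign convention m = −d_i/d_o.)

1/d_i = 1/f − 1/d_o = 1/(22.50) − 1/(138) = 0.03720, so d_i = 26.88 cm.
m = −d_i/d_o = −(26.88)/(138) = -0.195.
The image is real, inverted and reduced, in front of the mirror.

m = -0.195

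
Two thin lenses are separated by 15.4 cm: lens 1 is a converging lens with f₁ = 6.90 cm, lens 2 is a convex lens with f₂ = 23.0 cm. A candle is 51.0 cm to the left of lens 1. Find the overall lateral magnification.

m = -0.231

Lens 1: 1/d_i1 = 1/(6.90) − 1/(51.0) = 0.1253, so d_i1 = 7.980 cm; m₁ = −d_i1/d_o1 = -0.1565.
d_o2 = 15.4 − (7.980) = 7.420 cm.
Lens 2: 1/d_i2 = 1/(23.0) − 1/(7.420) = -0.09129, so d_i2 = -10.95 cm; m₂ = −d_i2/d_o2 = +1.476.
m = m₁·m₂ = (-0.1565)(+1.476) = -0.231.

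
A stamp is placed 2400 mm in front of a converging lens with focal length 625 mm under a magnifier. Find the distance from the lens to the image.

845 mm

Thin-lens equation: 1/s_i = 1/f − 1/s_o = 1/(625.0) − 1/(2400) = 0.001600 − 0.0004167 = 0.001183, so s_i = 845 mm.
The image is real, inverted and reduced, on the far side of the lens.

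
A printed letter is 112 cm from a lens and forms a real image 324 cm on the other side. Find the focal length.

Real image ⇒ d_i = +324 cm.
1/f = 1/d_o + 1/d_i = 1/(112) + 1/(324) = 0.01201, so f = 83.2 cm.
Since f is positive, the lens is converging.

f = 83.2 cm (converging)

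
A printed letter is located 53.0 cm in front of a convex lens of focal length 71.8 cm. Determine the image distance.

Thin-lens equation: 1/s_i = 1/f − 1/s_o = 1/(71.80) − 1/(53.0) = 0.01393 − 0.01887 = -0.004940, so s_i = -202 cm.
The image is virtual, upright and enlarged, on the same side as the object.

202 cm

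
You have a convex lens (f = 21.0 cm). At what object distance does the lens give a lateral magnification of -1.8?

32.7 cm

m = −d_i/d_o ⇒ d_i = −m·d_o.
1/f = 1/d_o + 1/d_i = 1/d_o − 1/(m·d_o) = (1 − 1/m)/d_o, so d_o = f(1 − 1/m) = (21.00)(1 − 1/(-1.8)) = 32.7 cm.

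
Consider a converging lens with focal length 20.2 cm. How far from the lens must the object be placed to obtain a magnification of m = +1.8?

m = −d_i/d_o ⇒ d_i = −m·d_o.
1/f = 1/d_o + 1/d_i = 1/d_o − 1/(m·d_o) = (1 − 1/m)/d_o, so d_o = f(1 − 1/m) = (20.20)(1 − 1/(+1.8)) = 8.98 cm.

8.98 cm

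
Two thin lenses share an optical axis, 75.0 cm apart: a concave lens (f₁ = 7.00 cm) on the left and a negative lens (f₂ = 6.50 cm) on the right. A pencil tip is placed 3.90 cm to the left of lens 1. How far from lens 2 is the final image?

6.00 cm

Lens 1 is diverging, so f₁ = −7.00 cm.
Lens 1: 1/d_i1 = 1/f₁ − 1/d_o1 = 1/(-7.00) − 1/(3.90) = -0.3993, so d_i1 = -2.505 cm.
The intermediate image is 2.505 cm to the left of lens 1 (virtual), which is 75.0 − (-2.505) = 77.50 cm to the left of lens 2, so d_o2 = +77.50 cm.
Lens 2 is diverging, so f₂ = −6.50 cm.
Lens 2: 1/d_i2 = 1/f₂ − 1/d_o2 = 1/(-6.50) − 1/(77.50) = -0.1667, so d_i2 = -6.00 cm.
The final image is virtual, 6.00 cm to the left of lens 2 (overall magnification ≈ 0.050).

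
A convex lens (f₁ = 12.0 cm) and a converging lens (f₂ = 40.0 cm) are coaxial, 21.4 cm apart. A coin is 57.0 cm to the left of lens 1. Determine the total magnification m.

m = -0.316

Lens 1: 1/d_i1 = 1/(12.0) − 1/(57.0) = 0.06579, so d_i1 = 15.20 cm; m₁ = −d_i1/d_o1 = -0.2667.
d_o2 = 21.4 − (15.20) = 6.200 cm.
Lens 2: 1/d_i2 = 1/(40.0) − 1/(6.200) = -0.1363, so d_i2 = -7.337 cm; m₂ = −d_i2/d_o2 = +1.183.
m = m₁·m₂ = (-0.2667)(+1.183) = -0.316.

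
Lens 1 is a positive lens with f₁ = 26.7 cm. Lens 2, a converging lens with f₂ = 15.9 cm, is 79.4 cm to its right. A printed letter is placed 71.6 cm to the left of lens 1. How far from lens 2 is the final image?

28.0 cm

Lens 1: 1/d_i1 = 1/f₁ − 1/d_o1 = 1/(26.7) − 1/(71.6) = 0.02349, so d_i1 = 42.58 cm.
The intermediate image is 42.58 cm to the right of lens 1, which is 79.4 − (42.58) = 36.82 cm to the left of lens 2, so d_o2 = +36.82 cm.
Lens 2: 1/d_i2 = 1/f₂ − 1/d_o2 = 1/(15.9) − 1/(36.82) = 0.03573, so d_i2 = 28.0 cm.
The final image is real, 28.0 cm to the right of lens 2 (overall magnification ≈ 0.45).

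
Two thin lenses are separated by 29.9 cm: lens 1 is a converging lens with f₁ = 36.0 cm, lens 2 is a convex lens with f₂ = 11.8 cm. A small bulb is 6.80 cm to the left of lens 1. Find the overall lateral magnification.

m = -0.549

Lens 1: 1/d_i1 = 1/(36.0) − 1/(6.80) = -0.1193, so d_i1 = -8.384 cm; m₁ = −d_i1/d_o1 = +1.233.
d_o2 = 29.9 − (-8.384) = 38.28 cm.
Lens 2: 1/d_i2 = 1/(11.8) − 1/(38.28) = 0.05862, so d_i2 = 17.06 cm; m₂ = −d_i2/d_o2 = -0.4456.
m = m₁·m₂ = (+1.233)(-0.4456) = -0.549.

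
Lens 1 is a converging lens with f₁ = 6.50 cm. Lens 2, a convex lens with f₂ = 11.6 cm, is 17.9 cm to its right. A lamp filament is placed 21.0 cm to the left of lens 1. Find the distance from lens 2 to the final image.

Lens 1: 1/d_i1 = 1/f₁ − 1/d_o1 = 1/(6.50) − 1/(21.0) = 0.1062, so d_i1 = 9.414 cm.
The intermediate image is 9.414 cm to the right of lens 1, which is 17.9 − (9.414) = 8.486 cm to the left of lens 2, so d_o2 = +8.486 cm.
Lens 2: 1/d_i2 = 1/f₂ − 1/d_o2 = 1/(11.6) − 1/(8.486) = -0.03163, so d_i2 = -31.6 cm.
The final image is virtual, 31.6 cm to the left of lens 2 (overall magnification ≈ -1.7).

31.6 cm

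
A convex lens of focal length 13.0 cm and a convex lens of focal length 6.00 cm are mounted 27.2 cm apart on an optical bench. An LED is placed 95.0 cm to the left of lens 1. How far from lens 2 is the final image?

Lens 1: 1/d_i1 = 1/f₁ − 1/d_o1 = 1/(13.0) − 1/(95.0) = 0.06640, so d_i1 = 15.06 cm.
The intermediate image is 15.06 cm to the right of lens 1, which is 27.2 − (15.06) = 12.14 cm to the left of lens 2, so d_o2 = +12.14 cm.
Lens 2: 1/d_i2 = 1/f₂ − 1/d_o2 = 1/(6.00) − 1/(12.14) = 0.08429, so d_i2 = 11.9 cm.
The final image is real, 11.9 cm to the right of lens 2 (overall magnification ≈ 0.15).

11.9 cm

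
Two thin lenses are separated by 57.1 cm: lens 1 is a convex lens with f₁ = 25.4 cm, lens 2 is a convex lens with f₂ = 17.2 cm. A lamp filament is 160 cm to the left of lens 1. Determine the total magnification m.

Lens 1: 1/d_i1 = 1/(25.4) − 1/(160) = 0.03312, so d_i1 = 30.19 cm; m₁ = −d_i1/d_o1 = -0.1887.
d_o2 = 57.1 − (30.19) = 26.91 cm.
Lens 2: 1/d_i2 = 1/(17.2) − 1/(26.91) = 0.02098, so d_i2 = 47.67 cm; m₂ = −d_i2/d_o2 = -1.771.
m = m₁·m₂ = (-0.1887)(-1.771) = +0.334.

m = +0.334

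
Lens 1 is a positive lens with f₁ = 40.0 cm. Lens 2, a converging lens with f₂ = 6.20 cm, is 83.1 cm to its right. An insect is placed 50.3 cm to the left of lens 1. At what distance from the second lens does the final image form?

5.88 cm

Lens 1: 1/d_i1 = 1/f₁ − 1/d_o1 = 1/(40.0) − 1/(50.3) = 0.005119, so d_i1 = 195.3 cm.
The intermediate image is 195.3 cm to the right of lens 1, which lies 112.2 cm to the right of lens 2 — a virtual object — so d_o2 = −112.2 cm.
Lens 2: 1/d_i2 = 1/f₂ − 1/d_o2 = 1/(6.20) − 1/(-112.2) = 0.1702, so d_i2 = 5.88 cm.
The final image is real, 5.88 cm to the right of lens 2 (overall magnification ≈ -0.20).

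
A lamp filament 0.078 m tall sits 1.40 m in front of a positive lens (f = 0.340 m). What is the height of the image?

1/d_i = 1/f − 1/d_o = 1/(0.3400) − 1/(1.40) = 2.227, so d_i = 0.4491 m.
m = −d_i/d_o = -0.3208.
|h_i| = |m|·h_o = 0.3208 × 0.078 = 0.0250 m. The image is real, inverted and reduced, on the far side of the lens.

0.0250 m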